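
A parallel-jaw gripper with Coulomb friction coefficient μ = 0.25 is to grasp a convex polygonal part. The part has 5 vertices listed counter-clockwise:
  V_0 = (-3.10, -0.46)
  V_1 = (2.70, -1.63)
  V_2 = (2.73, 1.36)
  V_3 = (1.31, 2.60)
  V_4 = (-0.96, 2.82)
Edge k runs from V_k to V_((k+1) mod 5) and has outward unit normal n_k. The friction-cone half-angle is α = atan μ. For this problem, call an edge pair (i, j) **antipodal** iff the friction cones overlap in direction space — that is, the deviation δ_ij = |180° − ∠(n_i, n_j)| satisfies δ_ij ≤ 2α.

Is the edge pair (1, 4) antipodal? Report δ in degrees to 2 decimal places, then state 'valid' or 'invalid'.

α = atan 0.25 = 14.04°;  2α = 28.07°
edge 1: e_1 = (+0.03, +2.99);  n_1 = (+0.9999, -0.0100)
edge 4: e_4 = (-2.14, -3.28);  n_4 = (-0.8375, +0.5464)
∠(n_1, n_4) = 147.45°
δ = |180° − 147.45°| = 32.55°
32.55° > 2α = 28.07°  →  invalid

δ = 32.55°, invalid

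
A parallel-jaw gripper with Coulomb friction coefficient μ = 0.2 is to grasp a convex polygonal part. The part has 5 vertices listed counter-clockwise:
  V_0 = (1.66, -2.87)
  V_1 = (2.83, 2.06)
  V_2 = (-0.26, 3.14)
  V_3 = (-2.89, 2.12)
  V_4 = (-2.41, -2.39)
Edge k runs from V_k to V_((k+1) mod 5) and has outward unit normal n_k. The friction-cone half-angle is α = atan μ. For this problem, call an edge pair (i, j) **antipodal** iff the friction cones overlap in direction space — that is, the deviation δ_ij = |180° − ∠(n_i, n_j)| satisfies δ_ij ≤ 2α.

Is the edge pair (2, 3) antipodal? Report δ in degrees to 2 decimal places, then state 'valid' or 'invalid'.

δ = 105.12°, invalid

α = atan 0.2 = 11.31°;  2α = 22.62°
edge 2: e_2 = (-2.63, -1.02);  n_2 = (-0.3616, +0.9323)
edge 3: e_3 = (+0.48, -4.51);  n_3 = (-0.9944, -0.1058)
∠(n_2, n_3) = 74.88°
δ = |180° − 74.88°| = 105.12°
105.12° > 2α = 22.62°  →  invalid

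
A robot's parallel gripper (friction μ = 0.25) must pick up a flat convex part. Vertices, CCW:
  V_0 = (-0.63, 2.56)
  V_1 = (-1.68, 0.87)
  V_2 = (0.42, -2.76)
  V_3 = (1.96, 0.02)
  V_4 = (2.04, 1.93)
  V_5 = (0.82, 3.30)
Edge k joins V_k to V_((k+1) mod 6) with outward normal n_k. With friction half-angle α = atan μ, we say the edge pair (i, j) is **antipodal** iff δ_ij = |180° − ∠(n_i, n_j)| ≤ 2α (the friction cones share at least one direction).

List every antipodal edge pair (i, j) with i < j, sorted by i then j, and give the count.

α = atan 0.25 = 14.04°;  2α = 28.07°
n_0 = (-0.8494, +0.5277)
n_1 = (-0.8656, -0.5008)
n_2 = (+0.8748, -0.4846)
n_3 = (+0.9991, -0.0418)
n_4 = (+0.7468, +0.6650)
n_5 = (-0.4546, +0.8907)
  (0,1): δ = 118.10°  ·
  (0,2): δ = 2.87°  ✓
  (0,3): δ = 29.45°  ·
  (0,4): δ = 73.54°  ·
  (0,5): δ = 148.89°  ·
  (1,2): δ = 59.03°  ·
  (1,3): δ = 32.45°  ·
  (1,4): δ = 11.64°  ✓
  (1,5): δ = 86.99°  ·
  (2,3): δ = 153.41°  ·
  (2,4): δ = 109.33°  ·
  (2,5): δ = 33.98°  ·
  (3,4): δ = 135.92°  ·
  (3,5): δ = 60.56°  ·
  (4,5): δ = 104.65°  ·
antipodal pairs: 2

count = 2; pairs: (0,2), (1,4)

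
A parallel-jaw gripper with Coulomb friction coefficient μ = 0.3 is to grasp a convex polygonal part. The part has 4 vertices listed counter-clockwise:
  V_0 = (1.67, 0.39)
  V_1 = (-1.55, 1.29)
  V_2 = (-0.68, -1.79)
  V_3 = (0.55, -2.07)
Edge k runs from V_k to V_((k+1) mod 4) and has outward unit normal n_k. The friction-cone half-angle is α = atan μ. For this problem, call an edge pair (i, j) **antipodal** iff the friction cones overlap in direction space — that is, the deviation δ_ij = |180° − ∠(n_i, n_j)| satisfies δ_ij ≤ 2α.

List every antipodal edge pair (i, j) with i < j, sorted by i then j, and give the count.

count = 1; pairs: (0,2)

α = atan 0.3 = 16.70°;  2α = 33.40°
n_0 = (+0.2692, +0.9631)
n_1 = (-0.9623, -0.2718)
n_2 = (-0.2220, -0.9751)
n_3 = (+0.9101, -0.4144)
  (0,1): δ = 58.61°  ·
  (0,2): δ = 2.79°  ✓
  (0,3): δ = 81.14°  ·
  (1,2): δ = 118.60°  ·
  (1,3): δ = 40.25°  ·
  (2,3): δ = 101.65°  ·
antipodal pairs: 1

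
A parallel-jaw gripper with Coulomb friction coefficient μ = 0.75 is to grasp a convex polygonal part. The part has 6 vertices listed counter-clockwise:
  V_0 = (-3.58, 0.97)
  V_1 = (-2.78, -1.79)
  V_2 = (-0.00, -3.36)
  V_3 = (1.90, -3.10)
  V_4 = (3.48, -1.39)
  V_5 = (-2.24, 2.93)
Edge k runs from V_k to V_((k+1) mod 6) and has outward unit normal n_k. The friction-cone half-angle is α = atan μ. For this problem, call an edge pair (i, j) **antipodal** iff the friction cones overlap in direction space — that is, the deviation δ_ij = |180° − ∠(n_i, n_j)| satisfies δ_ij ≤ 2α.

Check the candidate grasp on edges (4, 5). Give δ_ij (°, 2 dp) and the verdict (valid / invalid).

α = atan 0.75 = 36.87°;  2α = 73.74°
edge 4: e_4 = (-5.72, +4.32);  n_4 = (+0.6027, +0.7980)
edge 5: e_5 = (-1.34, -1.96);  n_5 = (-0.8255, +0.5644)
∠(n_4, n_5) = 92.70°
δ = |180° − 92.70°| = 87.30°
87.30° > 2α = 73.74°  →  invalid

δ = 87.30°, invalid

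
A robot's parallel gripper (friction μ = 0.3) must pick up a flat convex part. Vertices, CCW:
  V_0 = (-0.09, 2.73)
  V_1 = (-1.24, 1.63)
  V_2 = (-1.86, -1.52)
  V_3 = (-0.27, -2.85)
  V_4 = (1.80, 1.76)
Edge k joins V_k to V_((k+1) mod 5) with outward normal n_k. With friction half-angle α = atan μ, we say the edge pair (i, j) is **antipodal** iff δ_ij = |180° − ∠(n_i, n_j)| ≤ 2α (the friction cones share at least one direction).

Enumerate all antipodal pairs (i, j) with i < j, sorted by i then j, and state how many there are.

count = 3; pairs: (0,3), (1,3), (2,4)

α = atan 0.3 = 16.70°;  2α = 33.40°
n_0 = (-0.6912, +0.7226)
n_1 = (-0.9812, +0.1931)
n_2 = (-0.6416, -0.7670)
n_3 = (+0.9123, -0.4096)
n_4 = (+0.4566, +0.8897)
  (0,1): δ = 144.86°  ·
  (0,2): δ = 83.64°  ·
  (0,3): δ = 22.09°  ✓
  (0,4): δ = 109.10°  ·
  (1,2): δ = 118.78°  ·
  (1,3): δ = 13.05°  ✓
  (1,4): δ = 73.97°  ·
  (2,3): δ = 74.27°  ·
  (2,4): δ = 12.74°  ✓
  (3,4): δ = 92.99°  ·
antipodal pairs: 3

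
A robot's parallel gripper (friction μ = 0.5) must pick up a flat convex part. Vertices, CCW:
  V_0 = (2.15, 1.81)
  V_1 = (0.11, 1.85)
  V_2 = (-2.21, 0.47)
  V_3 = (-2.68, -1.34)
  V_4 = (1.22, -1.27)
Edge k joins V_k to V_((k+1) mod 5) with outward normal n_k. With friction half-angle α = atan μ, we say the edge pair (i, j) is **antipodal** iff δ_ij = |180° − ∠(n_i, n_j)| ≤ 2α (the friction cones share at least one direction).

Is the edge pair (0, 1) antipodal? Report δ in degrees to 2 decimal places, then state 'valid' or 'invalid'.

α = atan 0.5 = 26.57°;  2α = 53.13°
edge 0: e_0 = (-2.04, +0.04);  n_0 = (+0.0196, +0.9998)
edge 1: e_1 = (-2.32, -1.38);  n_1 = (-0.5112, +0.8594)
∠(n_0, n_1) = 31.87°
δ = |180° − 31.87°| = 148.13°
148.13° > 2α = 53.13°  →  invalid

δ = 148.13°, invalid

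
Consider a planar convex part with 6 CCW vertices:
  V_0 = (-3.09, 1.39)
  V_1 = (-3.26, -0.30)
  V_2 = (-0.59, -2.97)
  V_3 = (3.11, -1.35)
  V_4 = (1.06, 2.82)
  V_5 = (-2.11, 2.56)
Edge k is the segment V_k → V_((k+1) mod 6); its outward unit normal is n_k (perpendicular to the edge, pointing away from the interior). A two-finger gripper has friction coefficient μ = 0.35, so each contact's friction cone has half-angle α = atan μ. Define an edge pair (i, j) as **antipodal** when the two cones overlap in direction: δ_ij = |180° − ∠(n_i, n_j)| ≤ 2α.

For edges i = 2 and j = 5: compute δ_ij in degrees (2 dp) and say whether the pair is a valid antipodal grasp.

δ = 26.40°, valid

α = atan 0.35 = 19.29°;  2α = 38.58°
edge 2: e_2 = (+3.70, +1.62);  n_2 = (+0.4011, -0.9160)
edge 5: e_5 = (-0.98, -1.17);  n_5 = (-0.7666, +0.6421)
∠(n_2, n_5) = 153.60°
δ = |180° − 153.60°| = 26.40°
26.40° ≤ 2α = 38.58°  →  valid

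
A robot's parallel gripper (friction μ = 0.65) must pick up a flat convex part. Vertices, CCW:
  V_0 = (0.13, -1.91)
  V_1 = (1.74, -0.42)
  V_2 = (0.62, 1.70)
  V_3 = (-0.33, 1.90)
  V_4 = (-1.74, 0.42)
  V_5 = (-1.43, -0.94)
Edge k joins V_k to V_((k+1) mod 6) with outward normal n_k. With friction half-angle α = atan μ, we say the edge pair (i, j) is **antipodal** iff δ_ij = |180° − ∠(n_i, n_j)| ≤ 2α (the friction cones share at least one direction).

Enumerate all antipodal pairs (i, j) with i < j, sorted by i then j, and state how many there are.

count = 7; pairs: (0,2), (0,3), (0,4), (1,4), (1,5), (2,4), (2,5)

α = atan 0.65 = 33.02°;  2α = 66.05°
n_0 = (+0.6792, -0.7339)
n_1 = (+0.8842, +0.4671)
n_2 = (+0.2060, +0.9785)
n_3 = (-0.7240, +0.6898)
n_4 = (-0.9750, -0.2222)
n_5 = (-0.5280, -0.8492)
  (0,1): δ = 104.94°  ·
  (0,2): δ = 54.67°  ✓
  (0,3): δ = 3.60°  ✓
  (0,4): δ = 60.06°  ✓
  (0,5): δ = 105.34°  ·
  (1,2): δ = 129.74°  ·
  (1,3): δ = 71.46°  ·
  (1,4): δ = 15.01°  ✓
  (1,5): δ = 30.28°  ✓
  (2,3): δ = 121.72°  ·
  (2,4): δ = 65.27°  ✓
  (2,5): δ = 19.98°  ✓
  (3,4): δ = 123.55°  ·
  (3,5): δ = 78.26°  ·
  (4,5): δ = 134.71°  ·
antipodal pairs: 7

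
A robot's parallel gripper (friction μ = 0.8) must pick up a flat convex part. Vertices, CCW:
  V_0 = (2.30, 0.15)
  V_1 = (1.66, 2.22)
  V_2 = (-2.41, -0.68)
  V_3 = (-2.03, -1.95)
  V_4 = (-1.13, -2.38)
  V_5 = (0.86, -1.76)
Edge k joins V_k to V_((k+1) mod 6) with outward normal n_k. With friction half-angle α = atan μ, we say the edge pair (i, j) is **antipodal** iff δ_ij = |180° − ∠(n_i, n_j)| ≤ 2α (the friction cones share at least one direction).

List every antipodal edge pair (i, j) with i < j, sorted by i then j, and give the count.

count = 7; pairs: (0,1), (0,2), (0,3), (1,3), (1,4), (1,5), (2,5)

α = atan 0.8 = 38.66°;  2α = 77.32°
n_0 = (+0.9554, +0.2954)
n_1 = (-0.5803, +0.8144)
n_2 = (-0.9580, -0.2867)
n_3 = (-0.4311, -0.9023)
n_4 = (+0.2975, -0.9547)
n_5 = (+0.7985, -0.6020)
  (0,1): δ = 71.71°  ✓
  (0,2): δ = 0.52°  ✓
  (0,3): δ = 47.28°  ✓
  (0,4): δ = 90.12°  ·
  (0,5): δ = 125.81°  ·
  (1,2): δ = 108.81°  ·
  (1,3): δ = 61.01°  ✓
  (1,4): δ = 18.17°  ✓
  (1,5): δ = 17.52°  ✓
  (2,3): δ = 132.20°  ·
  (2,4): δ = 89.35°  ·
  (2,5): δ = 53.67°  ✓
  (3,4): δ = 137.16°  ·
  (3,5): δ = 101.48°  ·
  (4,5): δ = 144.32°  ·
antipodal pairs: 7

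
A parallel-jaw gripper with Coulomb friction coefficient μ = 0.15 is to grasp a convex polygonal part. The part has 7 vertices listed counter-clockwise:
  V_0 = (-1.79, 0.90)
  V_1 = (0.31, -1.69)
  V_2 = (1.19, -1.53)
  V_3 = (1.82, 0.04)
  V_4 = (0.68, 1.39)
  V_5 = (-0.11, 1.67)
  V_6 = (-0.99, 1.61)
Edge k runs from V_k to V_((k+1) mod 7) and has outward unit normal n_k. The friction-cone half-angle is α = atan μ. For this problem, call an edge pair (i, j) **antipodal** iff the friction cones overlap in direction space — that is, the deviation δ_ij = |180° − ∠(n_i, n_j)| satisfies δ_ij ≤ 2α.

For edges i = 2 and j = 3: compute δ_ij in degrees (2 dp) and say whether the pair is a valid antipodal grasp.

α = atan 0.15 = 8.53°;  2α = 17.06°
edge 2: e_2 = (+0.63, +1.57);  n_2 = (+0.9281, -0.3724)
edge 3: e_3 = (-1.14, +1.35);  n_3 = (+0.7640, +0.6452)
∠(n_2, n_3) = 62.04°
δ = |180° − 62.04°| = 117.96°
117.96° > 2α = 17.06°  →  invalid

δ = 117.96°, invalid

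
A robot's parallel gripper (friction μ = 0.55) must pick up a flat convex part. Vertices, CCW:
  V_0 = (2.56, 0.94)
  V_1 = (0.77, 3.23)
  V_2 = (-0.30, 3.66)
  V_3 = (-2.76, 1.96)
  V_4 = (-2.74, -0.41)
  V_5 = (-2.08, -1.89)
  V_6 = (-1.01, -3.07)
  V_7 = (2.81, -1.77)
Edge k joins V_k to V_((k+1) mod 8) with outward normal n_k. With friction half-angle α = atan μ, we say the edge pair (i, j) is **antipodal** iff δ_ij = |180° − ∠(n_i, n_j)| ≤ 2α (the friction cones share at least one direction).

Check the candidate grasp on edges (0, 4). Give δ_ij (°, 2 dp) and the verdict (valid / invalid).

α = atan 0.55 = 28.81°;  2α = 57.62°
edge 0: e_0 = (-1.79, +2.29);  n_0 = (+0.7879, +0.6158)
edge 4: e_4 = (+0.66, -1.48);  n_4 = (-0.9133, -0.4073)
∠(n_0, n_4) = 166.02°
δ = |180° − 166.02°| = 13.98°
13.98° ≤ 2α = 57.62°  →  valid

δ = 13.98°, valid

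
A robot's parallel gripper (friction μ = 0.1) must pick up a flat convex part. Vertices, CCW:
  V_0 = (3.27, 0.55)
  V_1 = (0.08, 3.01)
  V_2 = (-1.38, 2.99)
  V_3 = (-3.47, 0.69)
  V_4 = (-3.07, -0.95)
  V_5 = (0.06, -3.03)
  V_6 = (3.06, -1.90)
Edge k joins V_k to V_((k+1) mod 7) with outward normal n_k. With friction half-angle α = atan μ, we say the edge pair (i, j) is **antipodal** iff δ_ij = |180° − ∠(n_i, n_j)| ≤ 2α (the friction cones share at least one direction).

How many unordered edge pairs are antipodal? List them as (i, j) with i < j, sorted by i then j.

count = 1; pairs: (0,4)

α = atan 0.1 = 5.71°;  2α = 11.42°
n_0 = (+0.6107, +0.7919)
n_1 = (-0.0137, +0.9999)
n_2 = (-0.7401, +0.6725)
n_3 = (-0.9715, -0.2370)
n_4 = (-0.5535, -0.8329)
n_5 = (+0.3525, -0.9358)
n_6 = (+0.9963, -0.0854)
  (0,1): δ = 141.58°  ·
  (0,2): δ = 94.62°  ·
  (0,3): δ = 38.66°  ·
  (0,4): δ = 4.03°  ✓
  (0,5): δ = 58.28°  ·
  (0,6): δ = 122.74°  ·
  (1,2): δ = 133.05°  ·
  (1,3): δ = 77.08°  ·
  (1,4): δ = 34.39°  ·
  (1,5): δ = 19.85°  ·
  (1,6): δ = 84.32°  ·
  (2,3): δ = 124.03°  ·
  (2,4): δ = 81.34°  ·
  (2,5): δ = 27.10°  ·
  (2,6): δ = 37.36°  ·
  (3,4): δ = 137.31°  ·
  (3,5): δ = 83.07°  ·
  (3,6): δ = 18.61°  ·
  (4,5): δ = 125.75°  ·
  (4,6): δ = 61.29°  ·
  (5,6): δ = 115.54°  ·
antipodal pairs: 1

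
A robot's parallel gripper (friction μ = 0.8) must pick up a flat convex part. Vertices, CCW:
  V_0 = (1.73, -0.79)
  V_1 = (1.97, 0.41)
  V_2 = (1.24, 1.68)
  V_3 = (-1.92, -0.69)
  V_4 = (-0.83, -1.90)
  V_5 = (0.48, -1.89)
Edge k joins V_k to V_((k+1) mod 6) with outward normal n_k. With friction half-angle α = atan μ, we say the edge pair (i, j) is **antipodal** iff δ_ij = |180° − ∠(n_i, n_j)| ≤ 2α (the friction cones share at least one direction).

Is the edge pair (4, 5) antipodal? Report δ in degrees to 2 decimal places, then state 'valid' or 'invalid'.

δ = 139.09°, invalid

α = atan 0.8 = 38.66°;  2α = 77.32°
edge 4: e_4 = (+1.31, +0.01);  n_4 = (+0.0076, -1.0000)
edge 5: e_5 = (+1.25, +1.10);  n_5 = (+0.6606, -0.7507)
∠(n_4, n_5) = 40.91°
δ = |180° − 40.91°| = 139.09°
139.09° > 2α = 77.32°  →  invalid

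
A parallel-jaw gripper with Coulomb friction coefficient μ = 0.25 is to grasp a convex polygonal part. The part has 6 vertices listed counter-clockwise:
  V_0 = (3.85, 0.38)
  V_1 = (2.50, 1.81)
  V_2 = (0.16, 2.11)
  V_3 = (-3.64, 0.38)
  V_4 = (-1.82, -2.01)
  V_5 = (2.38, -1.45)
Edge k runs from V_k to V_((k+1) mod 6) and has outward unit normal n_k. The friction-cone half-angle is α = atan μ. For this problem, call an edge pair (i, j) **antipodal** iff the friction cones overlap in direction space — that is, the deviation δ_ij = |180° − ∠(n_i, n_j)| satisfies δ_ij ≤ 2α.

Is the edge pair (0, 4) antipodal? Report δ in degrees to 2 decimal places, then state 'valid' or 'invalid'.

α = atan 0.25 = 14.04°;  2α = 28.07°
edge 0: e_0 = (-1.35, +1.43);  n_0 = (+0.7272, +0.6865)
edge 4: e_4 = (+4.20, +0.56);  n_4 = (+0.1322, -0.9912)
∠(n_0, n_4) = 125.76°
δ = |180° − 125.76°| = 54.24°
54.24° > 2α = 28.07°  →  invalid

δ = 54.24°, invalid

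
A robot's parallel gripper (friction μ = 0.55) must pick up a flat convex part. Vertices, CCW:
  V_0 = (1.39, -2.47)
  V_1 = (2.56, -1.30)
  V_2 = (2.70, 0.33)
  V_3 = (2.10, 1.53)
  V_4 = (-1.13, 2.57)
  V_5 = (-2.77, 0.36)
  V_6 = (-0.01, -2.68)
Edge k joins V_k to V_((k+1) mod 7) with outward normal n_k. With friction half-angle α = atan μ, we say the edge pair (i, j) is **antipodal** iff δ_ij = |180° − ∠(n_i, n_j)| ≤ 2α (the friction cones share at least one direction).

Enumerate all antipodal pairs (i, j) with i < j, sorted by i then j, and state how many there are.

count = 7; pairs: (0,4), (1,4), (1,5), (2,5), (3,5), (3,6), (4,6)

α = atan 0.55 = 28.81°;  2α = 57.62°
n_0 = (+0.7071, -0.7071)
n_1 = (+0.9963, -0.0856)
n_2 = (+0.8944, +0.4472)
n_3 = (+0.3065, +0.9519)
n_4 = (-0.8030, +0.5959)
n_5 = (-0.7404, -0.6722)
n_6 = (+0.1483, -0.9889)
  (0,1): δ = 139.91°  ·
  (0,2): δ = 108.43°  ·
  (0,3): δ = 62.85°  ·
  (0,4): δ = 8.42°  ✓
  (0,5): δ = 87.24°  ·
  (0,6): δ = 143.53°  ·
  (1,2): δ = 148.53°  ·
  (1,3): δ = 102.94°  ·
  (1,4): δ = 31.67°  ✓
  (1,5): δ = 47.15°  ✓
  (1,6): δ = 103.44°  ·
  (2,3): δ = 134.41°  ·
  (2,4): δ = 63.14°  ·
  (2,5): δ = 15.67°  ✓
  (2,6): δ = 71.97°  ·
  (3,4): δ = 108.73°  ·
  (3,5): δ = 29.92°  ✓
  (3,6): δ = 26.38°  ✓
  (4,5): δ = 101.19°  ·
  (4,6): δ = 44.89°  ✓
  (5,6): δ = 123.71°  ·
antipodal pairs: 7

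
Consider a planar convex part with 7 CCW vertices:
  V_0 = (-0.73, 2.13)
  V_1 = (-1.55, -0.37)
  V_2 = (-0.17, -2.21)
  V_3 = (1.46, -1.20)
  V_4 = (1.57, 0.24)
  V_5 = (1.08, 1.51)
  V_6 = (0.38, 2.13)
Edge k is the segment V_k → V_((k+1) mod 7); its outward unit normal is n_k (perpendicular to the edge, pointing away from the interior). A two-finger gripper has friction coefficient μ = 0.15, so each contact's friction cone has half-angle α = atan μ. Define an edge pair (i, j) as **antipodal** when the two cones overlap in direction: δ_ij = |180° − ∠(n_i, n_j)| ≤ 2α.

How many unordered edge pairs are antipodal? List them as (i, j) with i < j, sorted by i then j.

α = atan 0.15 = 8.53°;  2α = 17.06°
n_0 = (-0.9502, +0.3117)
n_1 = (-0.8000, -0.6000)
n_2 = (+0.5267, -0.8500)
n_3 = (+0.9971, -0.0762)
n_4 = (+0.9330, +0.3600)
n_5 = (+0.6630, +0.7486)
n_6 = (+0.0000, +1.0000)
  (0,1): δ = 124.97°  ·
  (0,2): δ = 40.06°  ·
  (0,3): δ = 13.79°  ✓
  (0,4): δ = 39.26°  ·
  (0,5): δ = 66.63°  ·
  (0,6): δ = 108.16°  ·
  (1,2): δ = 95.09°  ·
  (1,3): δ = 41.24°  ·
  (1,4): δ = 15.77°  ✓
  (1,5): δ = 11.60°  ✓
  (1,6): δ = 53.13°  ·
  (2,3): δ = 126.15°  ·
  (2,4): δ = 100.69°  ·
  (2,5): δ = 73.32°  ·
  (2,6): δ = 31.78°  ·
  (3,4): δ = 154.53°  ·
  (3,5): δ = 127.16°  ·
  (3,6): δ = 85.63°  ·
  (4,5): δ = 152.63°  ·
  (4,6): δ = 111.10°  ·
  (5,6): δ = 138.47°  ·
antipodal pairs: 3

count = 3; pairs: (0,3), (1,4), (1,5)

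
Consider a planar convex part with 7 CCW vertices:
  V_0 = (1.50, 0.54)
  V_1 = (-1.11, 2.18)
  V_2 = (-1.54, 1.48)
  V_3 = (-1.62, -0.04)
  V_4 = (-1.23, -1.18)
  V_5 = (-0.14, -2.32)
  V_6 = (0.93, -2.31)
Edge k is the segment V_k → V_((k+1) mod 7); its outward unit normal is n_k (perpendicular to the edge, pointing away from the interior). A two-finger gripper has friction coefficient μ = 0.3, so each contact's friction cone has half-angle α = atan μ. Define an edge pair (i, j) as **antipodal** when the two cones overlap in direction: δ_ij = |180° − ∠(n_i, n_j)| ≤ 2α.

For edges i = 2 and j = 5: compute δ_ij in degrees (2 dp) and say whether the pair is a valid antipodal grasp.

δ = 86.45°, invalid

α = atan 0.3 = 16.70°;  2α = 33.40°
edge 2: e_2 = (-0.08, -1.52);  n_2 = (-0.9986, +0.0526)
edge 5: e_5 = (+1.07, +0.01);  n_5 = (+0.0093, -1.0000)
∠(n_2, n_5) = 93.55°
δ = |180° − 93.55°| = 86.45°
86.45° > 2α = 33.40°  →  invalid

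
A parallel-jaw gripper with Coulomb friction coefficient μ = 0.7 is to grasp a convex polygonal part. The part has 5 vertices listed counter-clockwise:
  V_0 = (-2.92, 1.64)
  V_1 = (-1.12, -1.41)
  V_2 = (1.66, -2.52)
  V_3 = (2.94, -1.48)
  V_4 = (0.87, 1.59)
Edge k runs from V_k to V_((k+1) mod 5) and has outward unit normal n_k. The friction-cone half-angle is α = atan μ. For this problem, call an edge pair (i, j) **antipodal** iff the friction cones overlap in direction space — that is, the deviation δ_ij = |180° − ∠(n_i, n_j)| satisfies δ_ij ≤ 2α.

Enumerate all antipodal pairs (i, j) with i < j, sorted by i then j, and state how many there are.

α = atan 0.7 = 34.99°;  2α = 69.98°
n_0 = (-0.8612, -0.5083)
n_1 = (-0.3708, -0.9287)
n_2 = (+0.6306, -0.7761)
n_3 = (+0.8291, +0.5591)
n_4 = (+0.0132, +0.9999)
  (0,1): δ = 142.31°  ·
  (0,2): δ = 81.45°  ·
  (0,3): δ = 3.44°  ✓
  (0,4): δ = 58.70°  ✓
  (1,2): δ = 119.14°  ·
  (1,3): δ = 34.24°  ✓
  (1,4): δ = 21.01°  ✓
  (2,3): δ = 95.10°  ·
  (2,4): δ = 39.85°  ✓
  (3,4): δ = 124.75°  ·
antipodal pairs: 5

count = 5; pairs: (0,3), (0,4), (1,3), (1,4), (2,4)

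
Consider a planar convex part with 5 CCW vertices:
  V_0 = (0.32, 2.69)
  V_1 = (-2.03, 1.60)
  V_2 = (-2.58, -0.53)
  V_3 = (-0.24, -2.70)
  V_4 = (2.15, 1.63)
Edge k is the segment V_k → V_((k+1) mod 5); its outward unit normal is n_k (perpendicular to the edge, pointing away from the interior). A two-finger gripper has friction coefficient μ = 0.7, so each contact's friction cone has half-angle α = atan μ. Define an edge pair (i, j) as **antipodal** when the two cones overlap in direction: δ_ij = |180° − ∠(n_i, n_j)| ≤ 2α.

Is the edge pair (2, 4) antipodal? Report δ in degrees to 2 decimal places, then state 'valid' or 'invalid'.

α = atan 0.7 = 34.99°;  2α = 69.98°
edge 2: e_2 = (+2.34, -2.17);  n_2 = (-0.6800, -0.7332)
edge 4: e_4 = (-1.83, +1.06);  n_4 = (+0.5012, +0.8653)
∠(n_2, n_4) = 167.24°
δ = |180° − 167.24°| = 12.76°
12.76° ≤ 2α = 69.98°  →  valid

δ = 12.76°, valid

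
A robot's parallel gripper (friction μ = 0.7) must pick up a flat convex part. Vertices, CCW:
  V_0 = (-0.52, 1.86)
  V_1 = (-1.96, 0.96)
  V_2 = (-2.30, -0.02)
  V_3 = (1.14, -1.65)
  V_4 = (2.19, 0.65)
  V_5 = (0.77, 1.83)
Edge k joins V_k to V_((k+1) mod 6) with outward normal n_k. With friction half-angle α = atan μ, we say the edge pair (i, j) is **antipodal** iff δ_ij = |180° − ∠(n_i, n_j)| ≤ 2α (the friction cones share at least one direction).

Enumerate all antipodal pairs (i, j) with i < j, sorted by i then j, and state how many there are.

α = atan 0.7 = 34.99°;  2α = 69.98°
n_0 = (-0.5300, +0.8480)
n_1 = (-0.9448, +0.3278)
n_2 = (-0.4282, -0.9037)
n_3 = (+0.9097, -0.4153)
n_4 = (+0.6391, +0.7691)
n_5 = (+0.0232, +0.9997)
  (0,1): δ = 141.14°  ·
  (0,2): δ = 57.36°  ✓
  (0,3): δ = 33.46°  ✓
  (0,4): δ = 108.27°  ·
  (0,5): δ = 146.66°  ·
  (1,2): δ = 96.22°  ·
  (1,3): δ = 5.40°  ✓
  (1,4): δ = 69.41°  ✓
  (1,5): δ = 107.80°  ·
  (2,3): δ = 89.18°  ·
  (2,4): δ = 14.37°  ✓
  (2,5): δ = 24.02°  ✓
  (3,4): δ = 105.19°  ·
  (3,5): δ = 66.79°  ✓
  (4,5): δ = 141.61°  ·
antipodal pairs: 7

count = 7; pairs: (0,2), (0,3), (1,3), (1,4), (2,4), (2,5), (3,5)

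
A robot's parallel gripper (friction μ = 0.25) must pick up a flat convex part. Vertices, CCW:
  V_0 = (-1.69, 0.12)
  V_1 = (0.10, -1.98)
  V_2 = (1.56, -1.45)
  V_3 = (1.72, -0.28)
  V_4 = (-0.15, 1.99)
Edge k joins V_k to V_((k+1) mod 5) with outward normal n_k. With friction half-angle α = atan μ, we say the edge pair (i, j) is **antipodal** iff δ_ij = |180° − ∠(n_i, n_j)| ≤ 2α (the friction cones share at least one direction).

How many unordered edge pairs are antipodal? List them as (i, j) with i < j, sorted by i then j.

count = 1; pairs: (0,3)

α = atan 0.25 = 14.04°;  2α = 28.07°
n_0 = (-0.7610, -0.6487)
n_1 = (+0.3412, -0.9400)
n_2 = (+0.9908, -0.1355)
n_3 = (+0.7718, +0.6358)
n_4 = (-0.7719, +0.6357)
  (0,1): δ = 110.49°  ·
  (0,2): δ = 48.23°  ·
  (0,3): δ = 0.96°  ✓
  (0,4): δ = 100.08°  ·
  (1,2): δ = 117.74°  ·
  (1,3): δ = 70.47°  ·
  (1,4): δ = 30.58°  ·
  (2,3): δ = 132.73°  ·
  (2,4): δ = 31.69°  ·
  (3,4): δ = 78.95°  ·
antipodal pairs: 1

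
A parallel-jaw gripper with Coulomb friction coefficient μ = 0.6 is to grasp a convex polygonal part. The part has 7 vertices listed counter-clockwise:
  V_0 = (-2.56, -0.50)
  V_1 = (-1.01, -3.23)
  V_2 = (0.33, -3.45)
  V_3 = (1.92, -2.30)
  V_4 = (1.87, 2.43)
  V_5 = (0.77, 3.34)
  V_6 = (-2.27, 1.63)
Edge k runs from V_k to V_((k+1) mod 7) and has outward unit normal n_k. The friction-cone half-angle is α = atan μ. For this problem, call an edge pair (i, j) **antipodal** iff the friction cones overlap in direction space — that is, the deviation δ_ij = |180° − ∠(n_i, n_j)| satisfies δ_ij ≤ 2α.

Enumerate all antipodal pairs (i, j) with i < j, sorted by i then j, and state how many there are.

α = atan 0.6 = 30.96°;  2α = 61.93°
n_0 = (-0.8696, -0.4937)
n_1 = (-0.1620, -0.9868)
n_2 = (+0.5860, -0.8103)
n_3 = (+0.9999, +0.0106)
n_4 = (+0.6374, +0.7705)
n_5 = (-0.4903, +0.8716)
n_6 = (-0.9909, +0.1349)
  (0,1): δ = 128.91°  ·
  (0,2): δ = 83.71°  ·
  (0,3): δ = 28.98°  ✓
  (0,4): δ = 20.81°  ✓
  (0,5): δ = 89.77°  ·
  (0,6): δ = 142.66°  ·
  (1,2): δ = 134.80°  ·
  (1,3): δ = 80.07°  ·
  (1,4): δ = 30.28°  ✓
  (1,5): δ = 38.68°  ✓
  (1,6): δ = 91.57°  ·
  (2,3): δ = 125.27°  ·
  (2,4): δ = 75.48°  ·
  (2,5): δ = 6.52°  ✓
  (2,6): δ = 46.37°  ✓
  (3,4): δ = 130.21°  ·
  (3,5): δ = 61.25°  ✓
  (3,6): δ = 8.36°  ✓
  (4,5): δ = 111.04°  ·
  (4,6): δ = 58.15°  ✓
  (5,6): δ = 127.11°  ·
antipodal pairs: 9

count = 9; pairs: (0,3), (0,4), (1,4), (1,5), (2,5), (2,6), (3,5), (3,6), (4,6)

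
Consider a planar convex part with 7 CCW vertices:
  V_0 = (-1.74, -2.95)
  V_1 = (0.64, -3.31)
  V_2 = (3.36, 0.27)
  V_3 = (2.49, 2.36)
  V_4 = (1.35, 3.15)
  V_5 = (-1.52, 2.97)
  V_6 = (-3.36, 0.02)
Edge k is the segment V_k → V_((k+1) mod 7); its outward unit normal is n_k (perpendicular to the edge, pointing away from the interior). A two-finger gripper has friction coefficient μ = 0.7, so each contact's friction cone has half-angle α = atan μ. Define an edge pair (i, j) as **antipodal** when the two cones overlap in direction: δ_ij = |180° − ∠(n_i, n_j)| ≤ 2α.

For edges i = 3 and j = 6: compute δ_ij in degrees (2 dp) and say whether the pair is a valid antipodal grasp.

α = atan 0.7 = 34.99°;  2α = 69.98°
edge 3: e_3 = (-1.14, +0.79);  n_3 = (+0.5696, +0.8219)
edge 6: e_6 = (+1.62, -2.97);  n_6 = (-0.8779, -0.4789)
∠(n_3, n_6) = 153.33°
δ = |180° − 153.33°| = 26.67°
26.67° ≤ 2α = 69.98°  →  valid

δ = 26.67°, valid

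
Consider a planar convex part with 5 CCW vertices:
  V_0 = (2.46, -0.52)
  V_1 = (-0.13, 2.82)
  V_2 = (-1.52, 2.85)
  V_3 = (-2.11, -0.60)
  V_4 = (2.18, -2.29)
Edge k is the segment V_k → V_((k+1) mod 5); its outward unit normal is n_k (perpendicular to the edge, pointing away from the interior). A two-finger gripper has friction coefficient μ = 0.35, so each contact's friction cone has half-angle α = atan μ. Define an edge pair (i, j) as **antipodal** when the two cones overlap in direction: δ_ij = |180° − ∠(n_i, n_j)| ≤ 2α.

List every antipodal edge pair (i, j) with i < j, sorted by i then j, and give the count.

α = atan 0.35 = 19.29°;  2α = 38.58°
n_0 = (+0.7902, +0.6128)
n_1 = (+0.0216, +0.9998)
n_2 = (-0.9857, +0.1686)
n_3 = (-0.3665, -0.9304)
n_4 = (+0.9877, -0.1562)
  (0,1): δ = 129.03°  ·
  (0,2): δ = 47.50°  ·
  (0,3): δ = 30.71°  ✓
  (0,4): δ = 133.22°  ·
  (1,2): δ = 98.47°  ·
  (1,3): δ = 20.27°  ✓
  (1,4): δ = 82.25°  ·
  (2,3): δ = 101.80°  ·
  (2,4): δ = 0.72°  ✓
  (3,4): δ = 77.49°  ·
antipodal pairs: 3

count = 3; pairs: (0,3), (1,3), (2,4)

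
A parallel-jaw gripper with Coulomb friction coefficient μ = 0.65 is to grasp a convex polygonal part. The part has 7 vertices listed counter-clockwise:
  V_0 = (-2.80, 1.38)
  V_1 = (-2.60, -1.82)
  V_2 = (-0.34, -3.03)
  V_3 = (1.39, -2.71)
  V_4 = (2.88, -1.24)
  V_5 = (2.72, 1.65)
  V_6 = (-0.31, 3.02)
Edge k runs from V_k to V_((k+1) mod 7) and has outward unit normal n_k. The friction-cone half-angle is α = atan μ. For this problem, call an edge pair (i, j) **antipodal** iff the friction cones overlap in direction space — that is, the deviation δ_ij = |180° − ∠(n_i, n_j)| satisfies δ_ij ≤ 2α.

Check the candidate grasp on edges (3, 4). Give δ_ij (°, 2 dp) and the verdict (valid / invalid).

δ = 131.44°, invalid

α = atan 0.65 = 33.02°;  2α = 66.05°
edge 3: e_3 = (+1.49, +1.47);  n_3 = (+0.7023, -0.7119)
edge 4: e_4 = (-0.16, +2.89);  n_4 = (+0.9985, +0.0553)
∠(n_3, n_4) = 48.56°
δ = |180° − 48.56°| = 131.44°
131.44° > 2α = 66.05°  →  invalid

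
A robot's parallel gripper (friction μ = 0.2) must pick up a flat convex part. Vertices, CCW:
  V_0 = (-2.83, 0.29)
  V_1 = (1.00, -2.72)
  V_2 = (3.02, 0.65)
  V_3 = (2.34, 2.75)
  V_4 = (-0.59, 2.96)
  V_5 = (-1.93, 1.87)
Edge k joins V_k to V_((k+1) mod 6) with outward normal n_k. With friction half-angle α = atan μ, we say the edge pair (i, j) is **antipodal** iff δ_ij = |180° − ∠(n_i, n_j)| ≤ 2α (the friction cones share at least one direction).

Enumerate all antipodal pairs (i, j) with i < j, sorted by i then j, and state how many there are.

count = 2; pairs: (1,4), (1,5)

α = atan 0.2 = 11.31°;  2α = 22.62°
n_0 = (-0.6179, -0.7862)
n_1 = (+0.8577, -0.5141)
n_2 = (+0.9514, +0.3081)
n_3 = (+0.0715, +0.9974)
n_4 = (-0.6310, +0.7758)
n_5 = (-0.8689, +0.4950)
  (0,1): δ = 82.77°  ·
  (0,2): δ = 33.89°  ·
  (0,3): δ = 34.06°  ·
  (0,4): δ = 77.29°  ·
  (0,5): δ = 98.50°  ·
  (1,2): δ = 131.12°  ·
  (1,3): δ = 63.16°  ·
  (1,4): δ = 19.94°  ✓
  (1,5): δ = 1.27°  ✓
  (2,3): δ = 112.04°  ·
  (2,4): δ = 68.82°  ·
  (2,5): δ = 47.61°  ·
  (3,4): δ = 136.77°  ·
  (3,5): δ = 115.57°  ·
  (4,5): δ = 158.79°  ·
antipodal pairs: 2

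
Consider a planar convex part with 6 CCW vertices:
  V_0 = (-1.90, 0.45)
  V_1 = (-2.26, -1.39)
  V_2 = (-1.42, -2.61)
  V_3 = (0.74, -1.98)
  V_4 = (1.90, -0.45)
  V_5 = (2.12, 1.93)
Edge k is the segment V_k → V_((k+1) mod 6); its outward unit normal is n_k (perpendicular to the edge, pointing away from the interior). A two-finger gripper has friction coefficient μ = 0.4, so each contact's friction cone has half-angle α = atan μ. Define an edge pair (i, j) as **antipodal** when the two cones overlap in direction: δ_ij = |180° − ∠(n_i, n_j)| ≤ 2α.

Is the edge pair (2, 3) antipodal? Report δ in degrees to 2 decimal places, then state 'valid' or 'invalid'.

α = atan 0.4 = 21.80°;  2α = 43.60°
edge 2: e_2 = (+2.16, +0.63);  n_2 = (+0.2800, -0.9600)
edge 3: e_3 = (+1.16, +1.53);  n_3 = (+0.7969, -0.6042)
∠(n_2, n_3) = 36.57°
δ = |180° − 36.57°| = 143.43°
143.43° > 2α = 43.60°  →  invalid

δ = 143.43°, invalid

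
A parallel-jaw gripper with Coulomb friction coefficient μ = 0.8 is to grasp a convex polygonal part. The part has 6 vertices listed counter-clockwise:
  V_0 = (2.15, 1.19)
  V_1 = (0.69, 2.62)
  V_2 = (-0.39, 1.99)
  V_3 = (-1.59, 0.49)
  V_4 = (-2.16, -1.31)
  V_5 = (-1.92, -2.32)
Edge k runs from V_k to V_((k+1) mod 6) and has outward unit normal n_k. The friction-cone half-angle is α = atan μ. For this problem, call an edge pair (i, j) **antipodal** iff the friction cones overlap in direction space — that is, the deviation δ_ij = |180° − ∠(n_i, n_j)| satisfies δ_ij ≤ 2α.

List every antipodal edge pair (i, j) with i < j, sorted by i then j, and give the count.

count = 6; pairs: (0,3), (0,4), (1,5), (2,5), (3,5), (4,5)

α = atan 0.8 = 38.66°;  2α = 77.32°
n_0 = (+0.6997, +0.7144)
n_1 = (-0.5039, +0.8638)
n_2 = (-0.7809, +0.6247)
n_3 = (-0.9533, +0.3019)
n_4 = (-0.9729, -0.2312)
n_5 = (+0.6531, -0.7573)
  (0,1): δ = 105.34°  ·
  (0,2): δ = 84.25°  ·
  (0,3): δ = 63.17°  ✓
  (0,4): δ = 32.23°  ✓
  (0,5): δ = 85.18°  ·
  (1,2): δ = 158.92°  ·
  (1,3): δ = 137.83°  ·
  (1,4): δ = 106.89°  ·
  (1,5): δ = 10.52°  ✓
  (2,3): δ = 158.91°  ·
  (2,4): δ = 127.97°  ·
  (2,5): δ = 10.57°  ✓
  (3,4): δ = 149.06°  ·
  (3,5): δ = 31.65°  ✓
  (4,5): δ = 62.59°  ✓
antipodal pairs: 6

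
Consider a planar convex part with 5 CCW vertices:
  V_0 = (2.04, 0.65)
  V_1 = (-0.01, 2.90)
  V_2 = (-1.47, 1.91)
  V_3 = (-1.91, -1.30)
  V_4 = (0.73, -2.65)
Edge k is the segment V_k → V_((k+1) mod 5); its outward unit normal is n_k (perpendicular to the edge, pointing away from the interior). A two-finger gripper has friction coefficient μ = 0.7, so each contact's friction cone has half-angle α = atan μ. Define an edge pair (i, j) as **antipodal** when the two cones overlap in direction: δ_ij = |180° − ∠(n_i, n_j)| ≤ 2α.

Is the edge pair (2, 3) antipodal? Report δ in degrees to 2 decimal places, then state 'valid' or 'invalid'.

α = atan 0.7 = 34.99°;  2α = 69.98°
edge 2: e_2 = (-0.44, -3.21);  n_2 = (-0.9907, +0.1358)
edge 3: e_3 = (+2.64, -1.35);  n_3 = (-0.4553, -0.8903)
∠(n_2, n_3) = 70.72°
δ = |180° − 70.72°| = 109.28°
109.28° > 2α = 69.98°  →  invalid

δ = 109.28°, invalid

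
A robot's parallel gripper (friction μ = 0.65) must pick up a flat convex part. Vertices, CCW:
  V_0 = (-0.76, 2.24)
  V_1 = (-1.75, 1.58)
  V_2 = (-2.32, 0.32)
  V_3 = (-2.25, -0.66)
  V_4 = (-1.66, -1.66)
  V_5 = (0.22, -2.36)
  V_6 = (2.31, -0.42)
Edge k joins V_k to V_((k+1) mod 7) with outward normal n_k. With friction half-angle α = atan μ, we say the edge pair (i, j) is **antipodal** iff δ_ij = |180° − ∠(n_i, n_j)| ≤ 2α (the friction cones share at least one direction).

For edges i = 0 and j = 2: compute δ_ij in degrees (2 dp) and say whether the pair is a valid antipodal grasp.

δ = 119.60°, invalid

α = atan 0.65 = 33.02°;  2α = 66.05°
edge 0: e_0 = (-0.99, -0.66);  n_0 = (-0.5547, +0.8321)
edge 2: e_2 = (+0.07, -0.98);  n_2 = (-0.9975, -0.0712)
∠(n_0, n_2) = 60.40°
δ = |180° − 60.40°| = 119.60°
119.60° > 2α = 66.05°  →  invalid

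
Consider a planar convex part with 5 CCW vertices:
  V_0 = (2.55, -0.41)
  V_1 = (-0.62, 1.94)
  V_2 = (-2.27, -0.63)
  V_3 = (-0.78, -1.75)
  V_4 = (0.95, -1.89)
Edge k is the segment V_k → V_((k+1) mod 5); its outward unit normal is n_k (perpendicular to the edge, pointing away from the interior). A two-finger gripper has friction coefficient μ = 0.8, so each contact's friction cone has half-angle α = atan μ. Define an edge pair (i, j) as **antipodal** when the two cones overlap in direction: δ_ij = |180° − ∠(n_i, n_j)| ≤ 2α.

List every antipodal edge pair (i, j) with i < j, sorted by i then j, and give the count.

count = 4; pairs: (0,2), (0,3), (1,3), (1,4)

α = atan 0.8 = 38.66°;  2α = 77.32°
n_0 = (+0.5955, +0.8033)
n_1 = (-0.8415, +0.5403)
n_2 = (-0.6009, -0.7994)
n_3 = (-0.0807, -0.9967)
n_4 = (+0.6790, -0.7341)
  (0,1): δ = 86.15°  ·
  (0,2): δ = 0.38°  ✓
  (0,3): δ = 31.92°  ✓
  (0,4): δ = 79.32°  ·
  (1,2): δ = 94.23°  ·
  (1,3): δ = 61.93°  ✓
  (1,4): δ = 14.53°  ✓
  (2,3): δ = 147.70°  ·
  (2,4): δ = 100.30°  ·
  (3,4): δ = 132.60°  ·
antipodal pairs: 4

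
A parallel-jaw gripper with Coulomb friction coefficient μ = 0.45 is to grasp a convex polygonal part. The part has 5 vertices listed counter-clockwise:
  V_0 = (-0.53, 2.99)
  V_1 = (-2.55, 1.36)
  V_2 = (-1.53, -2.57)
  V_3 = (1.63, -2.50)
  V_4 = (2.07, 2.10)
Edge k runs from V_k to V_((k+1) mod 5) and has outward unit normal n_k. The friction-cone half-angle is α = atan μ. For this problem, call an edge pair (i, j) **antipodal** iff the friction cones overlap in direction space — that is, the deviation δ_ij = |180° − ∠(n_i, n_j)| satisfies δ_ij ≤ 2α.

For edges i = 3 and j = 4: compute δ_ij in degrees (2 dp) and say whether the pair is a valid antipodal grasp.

δ = 103.43°, invalid

α = atan 0.45 = 24.23°;  2α = 48.46°
edge 3: e_3 = (+0.44, +4.60);  n_3 = (+0.9955, -0.0952)
edge 4: e_4 = (-2.60, +0.89);  n_4 = (+0.3239, +0.9461)
∠(n_3, n_4) = 76.57°
δ = |180° − 76.57°| = 103.43°
103.43° > 2α = 48.46°  →  invalid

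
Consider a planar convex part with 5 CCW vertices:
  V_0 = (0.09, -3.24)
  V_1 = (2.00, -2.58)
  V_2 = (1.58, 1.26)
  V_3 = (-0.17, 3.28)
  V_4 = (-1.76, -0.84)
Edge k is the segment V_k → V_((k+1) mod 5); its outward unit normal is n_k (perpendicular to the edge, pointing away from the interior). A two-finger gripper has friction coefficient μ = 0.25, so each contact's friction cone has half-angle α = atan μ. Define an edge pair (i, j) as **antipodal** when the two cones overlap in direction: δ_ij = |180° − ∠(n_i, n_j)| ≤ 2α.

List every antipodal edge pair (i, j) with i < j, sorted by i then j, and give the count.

count = 2; pairs: (1,3), (2,4)

α = atan 0.25 = 14.04°;  2α = 28.07°
n_0 = (+0.3266, -0.9452)
n_1 = (+0.9941, +0.1087)
n_2 = (+0.7558, +0.6548)
n_3 = (-0.9329, +0.3600)
n_4 = (-0.7920, -0.6105)
  (0,1): δ = 102.82°  ·
  (0,2): δ = 68.16°  ·
  (0,3): δ = 49.83°  ·
  (0,4): δ = 108.56°  ·
  (1,2): δ = 145.34°  ·
  (1,3): δ = 27.34°  ✓
  (1,4): δ = 31.38°  ·
  (2,3): δ = 62.01°  ·
  (2,4): δ = 3.28°  ✓
  (3,4): δ = 121.27°  ·
antipodal pairs: 2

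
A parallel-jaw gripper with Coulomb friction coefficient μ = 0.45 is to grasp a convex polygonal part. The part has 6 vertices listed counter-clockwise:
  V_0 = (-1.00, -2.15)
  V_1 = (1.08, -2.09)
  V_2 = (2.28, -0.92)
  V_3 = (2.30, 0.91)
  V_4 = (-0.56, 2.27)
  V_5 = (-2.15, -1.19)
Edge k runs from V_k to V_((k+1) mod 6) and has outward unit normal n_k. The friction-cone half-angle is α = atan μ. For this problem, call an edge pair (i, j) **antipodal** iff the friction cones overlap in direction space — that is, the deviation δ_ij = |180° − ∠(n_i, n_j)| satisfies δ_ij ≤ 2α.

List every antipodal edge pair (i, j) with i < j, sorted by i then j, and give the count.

α = atan 0.45 = 24.23°;  2α = 48.46°
n_0 = (+0.0288, -0.9996)
n_1 = (+0.6981, -0.7160)
n_2 = (+0.9999, -0.0109)
n_3 = (+0.4294, +0.9031)
n_4 = (-0.9086, +0.4176)
n_5 = (-0.6408, -0.7677)
  (0,1): δ = 137.38°  ·
  (0,2): δ = 92.28°  ·
  (0,3): δ = 27.08°  ✓
  (0,4): δ = 63.67°  ·
  (0,5): δ = 138.49°  ·
  (1,2): δ = 134.90°  ·
  (1,3): δ = 69.71°  ·
  (1,4): δ = 21.04°  ✓
  (1,5): δ = 95.87°  ·
  (2,3): δ = 114.81°  ·
  (2,4): δ = 24.05°  ✓
  (2,5): δ = 50.77°  ·
  (3,4): δ = 89.25°  ·
  (3,5): δ = 14.42°  ✓
  (4,5): δ = 105.17°  ·
antipodal pairs: 4

count = 4; pairs: (0,3), (1,4), (2,4), (3,5)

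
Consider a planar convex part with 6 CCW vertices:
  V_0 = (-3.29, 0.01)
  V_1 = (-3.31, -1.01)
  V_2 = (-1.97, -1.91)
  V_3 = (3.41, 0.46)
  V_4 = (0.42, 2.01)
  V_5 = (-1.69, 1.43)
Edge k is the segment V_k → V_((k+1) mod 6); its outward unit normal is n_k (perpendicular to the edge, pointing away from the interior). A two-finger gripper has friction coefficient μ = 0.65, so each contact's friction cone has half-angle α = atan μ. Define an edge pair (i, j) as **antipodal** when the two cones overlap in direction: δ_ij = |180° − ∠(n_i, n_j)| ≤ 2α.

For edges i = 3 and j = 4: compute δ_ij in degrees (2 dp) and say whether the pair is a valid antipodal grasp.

α = atan 0.65 = 33.02°;  2α = 66.05°
edge 3: e_3 = (-2.99, +1.55);  n_3 = (+0.4602, +0.8878)
edge 4: e_4 = (-2.11, -0.58);  n_4 = (-0.2651, +0.9642)
∠(n_3, n_4) = 42.77°
δ = |180° − 42.77°| = 137.23°
137.23° > 2α = 66.05°  →  invalid

δ = 137.23°, invalid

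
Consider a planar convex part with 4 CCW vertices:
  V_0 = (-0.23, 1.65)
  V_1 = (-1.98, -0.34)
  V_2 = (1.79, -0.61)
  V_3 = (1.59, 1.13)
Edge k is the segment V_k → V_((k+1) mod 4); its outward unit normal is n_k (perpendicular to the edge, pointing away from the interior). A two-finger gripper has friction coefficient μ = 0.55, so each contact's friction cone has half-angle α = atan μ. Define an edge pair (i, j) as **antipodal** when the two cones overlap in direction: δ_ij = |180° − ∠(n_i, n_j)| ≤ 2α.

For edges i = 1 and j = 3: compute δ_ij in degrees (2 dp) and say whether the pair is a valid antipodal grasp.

δ = 11.85°, valid

α = atan 0.55 = 28.81°;  2α = 57.62°
edge 1: e_1 = (+3.77, -0.27);  n_1 = (-0.0714, -0.9974)
edge 3: e_3 = (-1.82, +0.52);  n_3 = (+0.2747, +0.9615)
∠(n_1, n_3) = 168.15°
δ = |180° − 168.15°| = 11.85°
11.85° ≤ 2α = 57.62°  →  valid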